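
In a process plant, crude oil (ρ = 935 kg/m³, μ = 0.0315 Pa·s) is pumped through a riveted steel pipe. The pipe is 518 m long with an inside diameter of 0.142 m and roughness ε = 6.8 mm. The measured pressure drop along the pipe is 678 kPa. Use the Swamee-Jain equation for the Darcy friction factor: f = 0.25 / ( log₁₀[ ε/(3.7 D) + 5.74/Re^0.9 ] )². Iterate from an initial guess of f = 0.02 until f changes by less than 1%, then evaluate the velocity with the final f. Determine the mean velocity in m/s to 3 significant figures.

Rearranging Darcy-Weisbach: V = √(2·ΔP·D/(f·L·ρ)). With ε/D = 0.0068/0.142 = 0.0479, iterate starting from f = 0.02:
  f = 0.02 → V = √(2·6.78e+05·0.142/(0.02·518·935)) = 4.458 m/s; Re = ρVD/μ = 1.879e+04; f → 0.07215
  f = 0.07215 → V = 2.347 m/s; Re = 9894; f → 0.07371
  f = 0.07371 → V = 2.322 m/s; Re = 9789; f → 0.07374
Converged (Δf/f < 1%). With the final f = 0.07374: V = √(2·6.78e+05·0.142/(0.07374·518·935)) = 2.322 m/s.

V ≈ 2.32 m/s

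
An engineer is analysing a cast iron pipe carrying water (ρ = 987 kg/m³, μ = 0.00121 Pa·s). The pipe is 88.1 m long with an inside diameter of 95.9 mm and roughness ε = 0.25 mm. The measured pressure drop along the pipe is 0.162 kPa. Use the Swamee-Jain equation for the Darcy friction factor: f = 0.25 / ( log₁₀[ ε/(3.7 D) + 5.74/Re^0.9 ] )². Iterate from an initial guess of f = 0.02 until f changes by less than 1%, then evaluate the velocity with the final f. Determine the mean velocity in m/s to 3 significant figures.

V ≈ 0.0982 m/s

Rearranging Darcy-Weisbach: V = √(2·ΔP·D/(f·L·ρ)). With ε/D = 0.00025/0.0959 = 0.00261, iterate starting from f = 0.02:
  f = 0.02 → V = √(2·162·0.0959/(0.02·88.1·987)) = 0.1337 m/s; Re = ρVD/μ = 1.046e+04; f → 0.03481
  f = 0.03481 → V = 0.1013 m/s; Re = 7926; f → 0.03683
  f = 0.03683 → V = 0.09849 m/s; Re = 7705; f → 0.03706
Converged (Δf/f < 1%). With the final f = 0.03706: V = √(2·162·0.0959/(0.03706·88.1·987)) = 0.09819 m/s.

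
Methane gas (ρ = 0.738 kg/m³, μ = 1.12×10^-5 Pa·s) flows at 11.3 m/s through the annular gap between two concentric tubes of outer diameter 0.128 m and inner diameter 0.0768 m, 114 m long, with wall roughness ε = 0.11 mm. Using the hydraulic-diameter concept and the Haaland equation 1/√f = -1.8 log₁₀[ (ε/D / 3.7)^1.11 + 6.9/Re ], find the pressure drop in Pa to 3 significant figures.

Hydraulic diameter D_h = 4A/P = D_o - D_i = 0.128 - 0.0768 = 0.0512 m.
Re = ρVD_h/μ = 0.738·11.3·0.0512/1.12e-05 = 3.812e+04.
ε/D_h = 0.00011/0.0512 = 0.00215; Haaland gives 1/√f = -1.8 log₁₀[0.000256+0.000181] = 6.047, so f = 0.02734.
ΔP = f(L/D_h)(ρV²/2) = 0.02734·114/0.0512·47.12 = 2869 Pa.

ΔP ≈ 2870 Pa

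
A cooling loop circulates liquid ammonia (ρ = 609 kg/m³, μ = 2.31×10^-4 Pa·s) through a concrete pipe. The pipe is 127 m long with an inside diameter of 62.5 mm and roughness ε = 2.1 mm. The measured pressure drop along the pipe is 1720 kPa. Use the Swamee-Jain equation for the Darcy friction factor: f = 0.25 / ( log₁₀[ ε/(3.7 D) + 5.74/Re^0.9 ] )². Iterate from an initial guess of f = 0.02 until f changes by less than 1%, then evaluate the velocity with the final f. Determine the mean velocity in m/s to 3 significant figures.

Rearranging Darcy-Weisbach: V = √(2·ΔP·D/(f·L·ρ)). With ε/D = 0.0021/0.0625 = 0.0336, iterate starting from f = 0.02:
  f = 0.02 → V = √(2·1.72e+06·0.0625/(0.02·127·609)) = 11.79 m/s; Re = ρVD/μ = 1.943e+06; f → 0.06
  f = 0.06 → V = 6.807 m/s; Re = 1.122e+06; f → 0.06002
Converged (Δf/f < 1%). With the final f = 0.06002: V = √(2·1.72e+06·0.0625/(0.06002·127·609)) = 6.805 m/s.

V ≈ 6.81 m/s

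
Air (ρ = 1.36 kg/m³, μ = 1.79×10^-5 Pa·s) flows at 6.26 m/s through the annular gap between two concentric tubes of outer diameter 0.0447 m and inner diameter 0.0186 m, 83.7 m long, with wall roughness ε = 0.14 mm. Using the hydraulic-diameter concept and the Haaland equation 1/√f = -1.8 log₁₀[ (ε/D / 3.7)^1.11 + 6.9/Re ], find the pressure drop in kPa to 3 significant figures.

Hydraulic diameter D_h = 4A/P = D_o - D_i = 0.0447 - 0.0186 = 0.0261 m.
Re = ρVD_h/μ = 1.36·6.26·0.0261/1.79e-05 = 1.241e+04.
ε/D_h = 0.00014/0.0261 = 0.00536; Haaland gives 1/√f = -1.8 log₁₀[0.000706+0.000556] = 5.218, so f = 0.03673.
ΔP = f(L/D_h)(ρV²/2) = 0.03673·83.7/0.0261·26.65 = 3139 Pa.
ΔP = 3.14 kPa.

ΔP ≈ 3.14 kPa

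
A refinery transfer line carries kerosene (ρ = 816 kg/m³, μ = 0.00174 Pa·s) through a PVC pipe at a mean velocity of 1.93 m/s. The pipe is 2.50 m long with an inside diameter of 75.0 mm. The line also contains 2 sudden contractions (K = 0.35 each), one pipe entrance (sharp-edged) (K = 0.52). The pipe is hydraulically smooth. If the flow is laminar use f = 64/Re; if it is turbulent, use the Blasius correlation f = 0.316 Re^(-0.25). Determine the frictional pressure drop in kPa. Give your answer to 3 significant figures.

Reynolds number Re = ρVD/μ = 816 · 1.93 · 0.075 / 0.00174 = 6.788e+04.
Re > 4000 → turbulent. Smooth-pipe (Blasius): f = 0.316 Re^(-0.25) = 0.316/(6.788e+04)^0.25 = 0.01958.
Total minor-loss coefficient ΣK = 2·0.35 + 1·0.52 = 1.22.
ΔP = [f·L/D + ΣK]·(ρV²/2) = [0.01958·2.5/0.075 + 1.22]·(816·1.93²/2) = [0.6526 + 1.22]·1520 = 2846 Pa.
ΔP = 2846 Pa = 2.85 kPa.

ΔP ≈ 2.85 kPa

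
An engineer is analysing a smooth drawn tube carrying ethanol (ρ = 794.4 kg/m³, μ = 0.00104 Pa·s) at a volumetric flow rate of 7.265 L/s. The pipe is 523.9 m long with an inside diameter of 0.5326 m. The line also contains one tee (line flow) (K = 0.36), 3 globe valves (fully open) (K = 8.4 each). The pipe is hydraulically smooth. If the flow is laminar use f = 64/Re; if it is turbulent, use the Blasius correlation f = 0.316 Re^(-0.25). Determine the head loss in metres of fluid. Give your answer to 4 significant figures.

h_f ≈ 0.002955 m

Q = 7.265 L/s = 7.265/1000 = 0.007265 m³/s.
Cross-sectional area A = πD²/4 = π(0.5326)²/4 = 0.2228 m²; mean velocity V = Q/A = 0.007265/0.2228 = 0.03261 m/s.
Reynolds number Re = ρVD/μ = 794.4 · 0.03261 · 0.5326 / 0.00104 = 1.327e+04.
Re > 4000 → turbulent. Smooth-pipe (Blasius): f = 0.316 Re^(-0.25) = 0.316/(1.327e+04)^0.25 = 0.02944.
Total minor-loss coefficient ΣK = 1·0.36 + 3·8.4 = 25.6.
ΔP = [f·L/D + ΣK]·(ρV²/2) = [0.02944·523.9/0.5326 + 25.6]·(794.4·0.03261²/2) = [28.96 + 25.6]·0.4224 = 23.03 Pa.
Head loss h_f = ΔP/(ρg) = 23.03/(794.4·9.81) = 0.002955 m.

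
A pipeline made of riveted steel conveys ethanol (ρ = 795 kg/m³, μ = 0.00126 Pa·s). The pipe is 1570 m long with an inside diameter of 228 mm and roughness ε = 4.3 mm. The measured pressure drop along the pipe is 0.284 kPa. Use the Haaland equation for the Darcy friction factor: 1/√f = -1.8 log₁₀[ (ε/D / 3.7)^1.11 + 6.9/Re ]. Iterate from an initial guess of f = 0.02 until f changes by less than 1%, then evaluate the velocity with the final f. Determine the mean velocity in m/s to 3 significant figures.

V ≈ 0.0441 m/s

Rearranging Darcy-Weisbach: V = √(2·ΔP·D/(f·L·ρ)). With ε/D = 0.0043/0.228 = 0.0189, iterate starting from f = 0.02:
  f = 0.02 → V = √(2·284·0.228/(0.02·1570·795)) = 0.07203 m/s; Re = ρVD/μ = 1.036e+04; f → 0.05126
  f = 0.05126 → V = 0.04499 m/s; Re = 6472; f → 0.05328
  f = 0.05328 → V = 0.04413 m/s; Re = 6349; f → 0.05338
Converged (Δf/f < 1%). With the final f = 0.05338: V = √(2·284·0.228/(0.05338·1570·795)) = 0.04409 m/s.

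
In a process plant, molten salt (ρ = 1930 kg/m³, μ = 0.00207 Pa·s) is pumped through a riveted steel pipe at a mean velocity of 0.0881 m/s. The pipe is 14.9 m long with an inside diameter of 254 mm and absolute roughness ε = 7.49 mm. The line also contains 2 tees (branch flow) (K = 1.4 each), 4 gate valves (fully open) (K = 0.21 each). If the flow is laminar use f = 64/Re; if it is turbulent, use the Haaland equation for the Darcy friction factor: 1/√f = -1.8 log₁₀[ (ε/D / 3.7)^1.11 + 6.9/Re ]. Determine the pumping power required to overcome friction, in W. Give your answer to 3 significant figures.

P ≈ 0.236 W

Reynolds number Re = ρVD/μ = 1930 · 0.0881 · 0.254 / 0.00207 = 2.086e+04.
Re > 4000 → turbulent. Relative roughness ε/D = 0.00749/0.254 = 0.0295. Haaland: 1/√f = -1.8 log₁₀[(0.0295/3.7)^1.11 + 6.9/2.086e+04] = -1.8 log₁₀[0.00468 + 0.000331] = 4.14, so f = 0.05836.
Total minor-loss coefficient ΣK = 2·1.4 + 4·0.21 = 3.64.
ΔP = [f·L/D + ΣK]·(ρV²/2) = [0.05836·14.9/0.254 + 3.64]·(1930·0.0881²/2) = [3.423 + 3.64]·7.49 = 52.9 Pa.
Q = V·A = 0.0881·0.05067 = 0.004464 m³/s.
Pumping power P = QΔP = 0.004464·52.9 = 0.2362 W = 0.236 W.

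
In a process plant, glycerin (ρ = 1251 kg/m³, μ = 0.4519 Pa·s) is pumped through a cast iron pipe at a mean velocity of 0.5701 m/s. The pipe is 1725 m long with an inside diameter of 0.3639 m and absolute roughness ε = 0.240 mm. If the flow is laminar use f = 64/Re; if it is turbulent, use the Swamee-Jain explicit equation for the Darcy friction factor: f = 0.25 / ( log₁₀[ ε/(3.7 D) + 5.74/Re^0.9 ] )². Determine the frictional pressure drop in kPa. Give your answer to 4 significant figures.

ΔP ≈ 107.4 kPa

Reynolds number Re = ρVD/μ = 1251 · 0.5701 · 0.3639 / 0.452 = 574.3.
Re < 2300 → laminar flow, so f = 64/Re = 64/574.3 = 0.1114 (the turbulent correlation is not needed).
Darcy-Weisbach: ΔP = f(L/D)(ρV²/2) = 0.1114·(1725/0.3639)·(1251·0.5701²/2) = 0.1114·4740·203.3 = 1.074e+05 Pa.
ΔP = 1.074e+05 Pa = 107.4 kPa.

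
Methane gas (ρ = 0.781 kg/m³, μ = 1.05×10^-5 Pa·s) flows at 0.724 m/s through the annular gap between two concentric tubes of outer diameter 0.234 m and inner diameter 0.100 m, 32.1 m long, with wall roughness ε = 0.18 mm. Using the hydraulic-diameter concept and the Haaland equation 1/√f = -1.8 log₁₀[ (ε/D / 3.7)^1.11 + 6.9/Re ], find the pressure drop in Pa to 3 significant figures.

Hydraulic diameter D_h = 4A/P = D_o - D_i = 0.234 - 0.1 = 0.134 m.
Re = ρVD_h/μ = 0.781·0.724·0.134/1.05e-05 = 7216.
ε/D_h = 0.00018/0.134 = 0.00134; Haaland gives 1/√f = -1.8 log₁₀[0.000152+0.000956] = 5.32, so f = 0.03534.
ΔP = f(L/D_h)(ρV²/2) = 0.03534·32.1/0.134·0.2047 = 1.733 Pa.

ΔP ≈ 1.73 Pa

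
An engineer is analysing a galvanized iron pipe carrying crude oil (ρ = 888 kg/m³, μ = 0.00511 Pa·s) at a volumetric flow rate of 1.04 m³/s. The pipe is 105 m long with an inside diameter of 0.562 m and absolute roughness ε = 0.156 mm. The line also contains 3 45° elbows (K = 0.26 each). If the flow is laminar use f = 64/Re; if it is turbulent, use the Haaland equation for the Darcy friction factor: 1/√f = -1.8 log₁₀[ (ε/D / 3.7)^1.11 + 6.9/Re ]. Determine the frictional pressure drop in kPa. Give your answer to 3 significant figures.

Cross-sectional area A = πD²/4 = π(0.562)²/4 = 0.2481 m²; mean velocity V = Q/A = 1.04/0.2481 = 4.192 m/s.
Reynolds number Re = ρVD/μ = 888 · 4.192 · 0.562 / 0.00511 = 4.094e+05.
Re > 4000 → turbulent. Relative roughness ε/D = 0.000156/0.562 = 0.000278. Haaland: 1/√f = -1.8 log₁₀[(0.000278/3.7)^1.11 + 6.9/4.094e+05] = -1.8 log₁₀[2.64e-05 + 1.69e-05] = 7.855, so f = 0.01621.
Total minor-loss coefficient ΣK = 3·0.26 = 0.78.
ΔP = [f·L/D + ΣK]·(ρV²/2) = [0.01621·105/0.562 + 0.78]·(888·4.192²/2) = [3.028 + 0.78]·7804 = 2.972e+04 Pa.
ΔP = 2.972e+04 Pa = 29.7 kPa.

ΔP ≈ 29.7 kPa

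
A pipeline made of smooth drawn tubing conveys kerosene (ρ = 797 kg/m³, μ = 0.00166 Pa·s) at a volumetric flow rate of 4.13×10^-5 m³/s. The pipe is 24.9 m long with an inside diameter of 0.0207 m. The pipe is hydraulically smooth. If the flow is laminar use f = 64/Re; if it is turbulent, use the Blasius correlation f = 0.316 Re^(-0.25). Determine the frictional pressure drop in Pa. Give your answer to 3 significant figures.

Cross-sectional area A = πD²/4 = π(0.0207)²/4 = 0.0003365 m²; mean velocity V = Q/A = 4.13e-05/0.0003365 = 0.1227 m/s.
Reynolds number Re = ρVD/μ = 797 · 0.1227 · 0.0207 / 0.00166 = 1220.
Re < 2300 → laminar flow, so f = 64/Re = 64/1220 = 0.05247 (the turbulent correlation is not needed).
Darcy-Weisbach: ΔP = f(L/D)(ρV²/2) = 0.05247·(24.9/0.0207)·(797·0.1227²/2) = 0.05247·1203·6.002 = 378.8 Pa.

ΔP ≈ 379 Pa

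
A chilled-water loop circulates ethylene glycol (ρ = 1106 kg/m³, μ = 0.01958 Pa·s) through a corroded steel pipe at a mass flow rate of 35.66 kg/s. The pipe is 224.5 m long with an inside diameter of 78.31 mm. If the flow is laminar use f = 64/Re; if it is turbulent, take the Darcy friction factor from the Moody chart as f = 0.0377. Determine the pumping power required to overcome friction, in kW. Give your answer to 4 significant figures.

A = πD²/4 = π(0.07831)²/4 = 0.004816 m²; mean velocity V = ṁ/(ρA) = 35.66/(1106 · 0.004816) = 6.694 m/s.
Reynolds number Re = ρVD/μ = 1106 · 6.694 · 0.07831 / 0.0196 = 2.961e+04.
Re > 4000 → turbulent; use the Moody-chart value f = 0.0377.
Darcy-Weisbach: ΔP = f(L/D)(ρV²/2) = 0.0377·(224.5/0.07831)·(1106·6.694²/2) = 0.0377·2867·2.478e+04 = 2.678e+06 Pa.
Q = ṁ/ρ = 35.66/1106 = 0.03224 m³/s.
Pumping power P = QΔP = 0.03224·2.678e+06 = 86357 W = 86.36 kW.

P ≈ 86.36 kW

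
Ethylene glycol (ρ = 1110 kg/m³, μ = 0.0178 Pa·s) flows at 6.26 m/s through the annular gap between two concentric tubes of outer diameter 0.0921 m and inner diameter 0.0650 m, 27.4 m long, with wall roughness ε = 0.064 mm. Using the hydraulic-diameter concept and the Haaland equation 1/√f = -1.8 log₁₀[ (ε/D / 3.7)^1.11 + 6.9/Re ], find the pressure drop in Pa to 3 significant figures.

ΔP ≈ 740000 Pa

Hydraulic diameter D_h = 4A/P = D_o - D_i = 0.0921 - 0.065 = 0.0271 m.
Re = ρVD_h/μ = 1110·6.26·0.0271/0.0178 = 1.058e+04.
ε/D_h = 6.4e-05/0.0271 = 0.00236; Haaland gives 1/√f = -1.8 log₁₀[0.000284+0.000652] = 5.451, so f = 0.03365.
ΔP = f(L/D_h)(ρV²/2) = 0.03365·27.4/0.0271·2.175e+04 = 7.4e+05 Pa.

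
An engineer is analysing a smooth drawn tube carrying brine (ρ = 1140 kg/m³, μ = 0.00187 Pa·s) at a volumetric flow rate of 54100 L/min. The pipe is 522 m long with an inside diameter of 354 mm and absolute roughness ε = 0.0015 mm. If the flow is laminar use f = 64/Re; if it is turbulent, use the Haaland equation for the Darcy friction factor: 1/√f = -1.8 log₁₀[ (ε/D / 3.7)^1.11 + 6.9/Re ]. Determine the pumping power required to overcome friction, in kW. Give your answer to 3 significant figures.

Q = 54100 L/min = 54100/60000 = 0.9017 m³/s.
Cross-sectional area A = πD²/4 = π(0.354)²/4 = 0.09842 m²; mean velocity V = Q/A = 0.9017/0.09842 = 9.161 m/s.
Reynolds number Re = ρVD/μ = 1140 · 9.161 · 0.354 / 0.00187 = 1.977e+06.
Re > 4000 → turbulent. Relative roughness ε/D = 1.5e-06/0.354 = 4.24e-06. Haaland: 1/√f = -1.8 log₁₀[(4.24e-06/3.7)^1.11 + 6.9/1.977e+06] = -1.8 log₁₀[2.54e-07 + 3.49e-06] = 9.768, so f = 0.01048.
Darcy-Weisbach: ΔP = f(L/D)(ρV²/2) = 0.01048·(522/0.354)·(1140·9.161²/2) = 0.01048·1475·4.784e+04 = 7.393e+05 Pa.
Pumping power P = QΔP = 0.9017·7.393e+05 = 666600 W = 667 kW.

P ≈ 667 kW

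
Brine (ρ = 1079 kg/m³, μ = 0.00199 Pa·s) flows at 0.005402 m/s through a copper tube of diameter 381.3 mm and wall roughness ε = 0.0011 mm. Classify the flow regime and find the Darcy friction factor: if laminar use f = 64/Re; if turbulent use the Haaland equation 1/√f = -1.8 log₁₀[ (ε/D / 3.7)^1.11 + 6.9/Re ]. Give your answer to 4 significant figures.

f ≈ 0.05730

Re = ρVD/μ = 1079·0.005402·0.3813/0.00199 = 1117.
Re < 2300 → laminar, so f = 64/Re = 0.0573 (roughness is irrelevant in laminar flow).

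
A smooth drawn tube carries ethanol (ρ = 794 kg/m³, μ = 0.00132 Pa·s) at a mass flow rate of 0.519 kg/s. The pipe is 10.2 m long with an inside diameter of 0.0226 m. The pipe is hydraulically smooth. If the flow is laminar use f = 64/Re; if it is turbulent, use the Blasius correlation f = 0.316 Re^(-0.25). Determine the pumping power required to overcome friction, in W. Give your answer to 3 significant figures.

A = πD²/4 = π(0.0226)²/4 = 0.0004011 m²; mean velocity V = ṁ/(ρA) = 0.519/(794 · 0.0004011) = 1.629 m/s.
Reynolds number Re = ρVD/μ = 794 · 1.629 · 0.0226 / 0.00132 = 2.215e+04.
Re > 4000 → turbulent. Smooth-pipe (Blasius): f = 0.316 Re^(-0.25) = 0.316/(2.215e+04)^0.25 = 0.0259.
Darcy-Weisbach: ΔP = f(L/D)(ρV²/2) = 0.0259·(10.2/0.0226)·(794·1.629²/2) = 0.0259·451.3·1054 = 1.232e+04 Pa.
Q = ṁ/ρ = 0.519/794 = 0.0006537 m³/s.
Pumping power P = QΔP = 0.0006537·1.232e+04 = 8.055 W = 8.05 W.

P ≈ 8.05 W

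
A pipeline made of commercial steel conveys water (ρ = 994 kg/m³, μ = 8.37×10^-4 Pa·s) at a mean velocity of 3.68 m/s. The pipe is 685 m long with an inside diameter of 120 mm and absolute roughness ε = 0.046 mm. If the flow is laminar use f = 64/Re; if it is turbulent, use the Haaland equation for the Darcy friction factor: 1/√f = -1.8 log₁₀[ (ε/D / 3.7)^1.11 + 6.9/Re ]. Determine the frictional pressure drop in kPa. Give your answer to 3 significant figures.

ΔP ≈ 643 kPa

Reynolds number Re = ρVD/μ = 994 · 3.68 · 0.12 / 0.000837 = 5.244e+05.
Re > 4000 → turbulent. Relative roughness ε/D = 4.6e-05/0.12 = 0.000383. Haaland: 1/√f = -1.8 log₁₀[(0.000383/3.7)^1.11 + 6.9/5.244e+05] = -1.8 log₁₀[3.78e-05 + 1.32e-05] = 7.728, so f = 0.01675.
Darcy-Weisbach: ΔP = f(L/D)(ρV²/2) = 0.01675·(685/0.12)·(994·3.68²/2) = 0.01675·5708·6731 = 6.434e+05 Pa.
ΔP = 6.434e+05 Pa = 643 kPa.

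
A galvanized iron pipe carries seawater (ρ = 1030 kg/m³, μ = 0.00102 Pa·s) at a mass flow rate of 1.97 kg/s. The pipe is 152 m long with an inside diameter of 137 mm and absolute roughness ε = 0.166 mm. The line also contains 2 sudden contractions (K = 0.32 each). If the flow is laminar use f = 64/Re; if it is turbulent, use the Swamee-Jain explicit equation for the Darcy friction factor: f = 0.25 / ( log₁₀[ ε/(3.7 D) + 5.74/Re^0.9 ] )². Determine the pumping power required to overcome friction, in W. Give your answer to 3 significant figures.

P ≈ 0.547 W

A = πD²/4 = π(0.137)²/4 = 0.01474 m²; mean velocity V = ṁ/(ρA) = 1.97/(1030 · 0.01474) = 0.1297 m/s.
Reynolds number Re = ρVD/μ = 1030 · 0.1297 · 0.137 / 0.00102 = 1.795e+04.
Re > 4000 → turbulent. Relative roughness ε/D = 0.000166/0.137 = 0.00121. Swamee-Jain: f = 0.25/(log₁₀[0.00121/3.7 + 5.74/1.795e+04^0.9])² = 0.25/(log₁₀[0.000327 + 0.000852])² = 0.25/(-2.928)² = 0.02915.
Total minor-loss coefficient ΣK = 2·0.32 = 0.64.
ΔP = [f·L/D + ΣK]·(ρV²/2) = [0.02915·152/0.137 + 0.64]·(1030·0.1297²/2) = [32.34 + 0.64]·8.67 = 286 Pa.
Q = ṁ/ρ = 1.97/1030 = 0.001913 m³/s.
Pumping power P = QΔP = 0.001913·286 = 0.5469 W = 0.547 W.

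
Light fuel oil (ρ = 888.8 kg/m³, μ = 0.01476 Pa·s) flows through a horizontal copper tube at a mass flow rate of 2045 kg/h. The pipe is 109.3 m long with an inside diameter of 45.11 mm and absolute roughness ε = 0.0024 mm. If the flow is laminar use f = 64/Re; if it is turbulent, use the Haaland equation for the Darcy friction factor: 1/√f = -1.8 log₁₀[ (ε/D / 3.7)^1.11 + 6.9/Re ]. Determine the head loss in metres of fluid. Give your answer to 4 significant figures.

h_f ≈ 1.164 m

ṁ = 2045 kg/h = 2045/3600 = 0.5681 kg/s.
A = πD²/4 = π(0.04511)²/4 = 0.001598 m²; mean velocity V = ṁ/(ρA) = 0.5681/(888.8 · 0.001598) = 0.3999 m/s.
Reynolds number Re = ρVD/μ = 888.8 · 0.3999 · 0.04511 / 0.0148 = 1086.
Re < 2300 → laminar flow, so f = 64/Re = 64/1086 = 0.05892 (the turbulent correlation is not needed).
Darcy-Weisbach: ΔP = f(L/D)(ρV²/2) = 0.05892·(109.3/0.04511)·(888.8·0.3999²/2) = 0.05892·2423·71.07 = 1.015e+04 Pa.
Head loss h_f = ΔP/(ρg) = 1.015e+04/(888.8·9.81) = 1.164 m.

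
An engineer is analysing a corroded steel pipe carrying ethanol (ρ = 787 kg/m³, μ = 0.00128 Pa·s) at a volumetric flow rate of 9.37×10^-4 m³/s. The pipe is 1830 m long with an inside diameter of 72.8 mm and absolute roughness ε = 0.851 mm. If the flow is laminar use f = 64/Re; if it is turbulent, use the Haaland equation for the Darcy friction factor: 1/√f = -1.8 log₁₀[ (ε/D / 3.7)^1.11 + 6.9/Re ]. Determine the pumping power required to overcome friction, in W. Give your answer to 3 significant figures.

Cross-sectional area A = πD²/4 = π(0.0728)²/4 = 0.004162 m²; mean velocity V = Q/A = 0.000937/0.004162 = 0.2251 m/s.
Reynolds number Re = ρVD/μ = 787 · 0.2251 · 0.0728 / 0.00128 = 1.008e+04.
Re > 4000 → turbulent. Relative roughness ε/D = 0.000851/0.0728 = 0.0117. Haaland: 1/√f = -1.8 log₁₀[(0.0117/3.7)^1.11 + 6.9/1.008e+04] = -1.8 log₁₀[0.00168 + 0.000685] = 4.728, so f = 0.04473.
Darcy-Weisbach: ΔP = f(L/D)(ρV²/2) = 0.04473·(1830/0.0728)·(787·0.2251²/2) = 0.04473·2.514e+04·19.94 = 2.242e+04 Pa.
Pumping power P = QΔP = 0.000937·2.242e+04 = 21.01 W = 21.0 W.

P ≈ 21.0 W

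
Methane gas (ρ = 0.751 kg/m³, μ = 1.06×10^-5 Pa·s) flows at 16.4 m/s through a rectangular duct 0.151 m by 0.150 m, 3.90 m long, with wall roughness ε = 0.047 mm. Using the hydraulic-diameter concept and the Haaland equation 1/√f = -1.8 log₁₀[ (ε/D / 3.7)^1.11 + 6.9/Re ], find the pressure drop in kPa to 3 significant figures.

Hydraulic diameter D_h = 4A/P = 4·(0.151·0.15)/(2·(0.151+0.15)) = 0.0906/0.602 = 0.1505 m.
Re = ρVD_h/μ = 0.751·16.4·0.1505/1.06e-05 = 1.749e+05.
ε/D_h = 4.7e-05/0.1505 = 0.000312; Haaland gives 1/√f = -1.8 log₁₀[3.01e-05+3.95e-05] = 7.484, so f = 0.01785.
ΔP = f(L/D_h)(ρV²/2) = 0.01785·3.9/0.1505·101 = 46.73 Pa.
ΔP = 0.0467 kPa.

ΔP ≈ 0.0467 kPa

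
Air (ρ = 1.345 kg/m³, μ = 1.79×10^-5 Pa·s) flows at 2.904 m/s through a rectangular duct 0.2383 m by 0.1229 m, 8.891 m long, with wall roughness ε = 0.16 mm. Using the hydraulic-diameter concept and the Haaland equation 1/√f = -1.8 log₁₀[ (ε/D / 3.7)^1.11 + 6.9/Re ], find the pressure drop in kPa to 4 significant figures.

ΔP ≈ 0.007751 kPa

Hydraulic diameter D_h = 4A/P = 4·(0.2383·0.1229)/(2·(0.2383+0.1229)) = 0.1171/0.7224 = 0.1622 m.
Re = ρVD_h/μ = 1.345·2.904·0.1622/1.79e-05 = 3.539e+04.
ε/D_h = 0.00016/0.1622 = 0.000987; Haaland gives 1/√f = -1.8 log₁₀[0.000108+0.000195] = 6.334, so f = 0.02493.
ΔP = f(L/D_h)(ρV²/2) = 0.02493·8.891/0.1622·5.671 = 7.751 Pa.
ΔP = 0.007751 kPa.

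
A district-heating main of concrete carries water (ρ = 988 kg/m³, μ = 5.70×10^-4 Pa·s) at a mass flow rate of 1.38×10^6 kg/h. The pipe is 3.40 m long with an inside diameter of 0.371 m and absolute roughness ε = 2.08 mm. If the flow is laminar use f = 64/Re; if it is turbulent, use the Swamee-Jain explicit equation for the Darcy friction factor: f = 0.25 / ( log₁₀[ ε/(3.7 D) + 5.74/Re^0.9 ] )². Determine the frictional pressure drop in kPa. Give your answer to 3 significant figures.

ΔP ≈ 1.84 kPa

ṁ = 1.38×10^6 kg/h = 1.38×10^6/3600 = 383.3 kg/s.
A = πD²/4 = π(0.371)²/4 = 0.1081 m²; mean velocity V = ṁ/(ρA) = 383.3/(988 · 0.1081) = 3.589 m/s.
Reynolds number Re = ρVD/μ = 988 · 3.589 · 0.371 / 0.00057 = 2.308e+06.
Re > 4000 → turbulent. Relative roughness ε/D = 0.00208/0.371 = 0.00561. Swamee-Jain: f = 0.25/(log₁₀[0.00561/3.7 + 5.74/2.308e+06^0.9])² = 0.25/(log₁₀[0.00152 + 1.08e-05])² = 0.25/(-2.816)² = 0.03152.
Darcy-Weisbach: ΔP = f(L/D)(ρV²/2) = 0.03152·(3.4/0.371)·(988·3.589²/2) = 0.03152·9.164·6363 = 1838 Pa.
ΔP = 1838 Pa = 1.84 kPa.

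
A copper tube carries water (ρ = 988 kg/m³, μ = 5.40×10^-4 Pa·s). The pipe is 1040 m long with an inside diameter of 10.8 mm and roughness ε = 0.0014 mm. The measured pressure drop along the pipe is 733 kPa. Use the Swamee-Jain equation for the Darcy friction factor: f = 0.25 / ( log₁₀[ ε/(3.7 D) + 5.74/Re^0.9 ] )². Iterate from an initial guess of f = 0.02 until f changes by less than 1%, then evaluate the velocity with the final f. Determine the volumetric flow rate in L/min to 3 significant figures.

Q ≈ 4.06 L/min

Rearranging Darcy-Weisbach: V = √(2·ΔP·D/(f·L·ρ)). With ε/D = 1.4e-06/0.0108 = 0.00013, iterate starting from f = 0.02:
  f = 0.02 → V = √(2·7.33e+05·0.0108/(0.02·1040·988)) = 0.8777 m/s; Re = ρVD/μ = 1.734e+04; f → 0.02706
  f = 0.02706 → V = 0.7546 m/s; Re = 1.491e+04; f → 0.02811
  f = 0.02811 → V = 0.7404 m/s; Re = 1.463e+04; f → 0.02824
Converged (Δf/f < 1%). With the final f = 0.02824: V = √(2·7.33e+05·0.0108/(0.02824·1040·988)) = 0.7386 m/s.
Q = V·A = 0.7386·(π/4·0.0108²) = 6.767e-05 m³/s = 4.06 L/min.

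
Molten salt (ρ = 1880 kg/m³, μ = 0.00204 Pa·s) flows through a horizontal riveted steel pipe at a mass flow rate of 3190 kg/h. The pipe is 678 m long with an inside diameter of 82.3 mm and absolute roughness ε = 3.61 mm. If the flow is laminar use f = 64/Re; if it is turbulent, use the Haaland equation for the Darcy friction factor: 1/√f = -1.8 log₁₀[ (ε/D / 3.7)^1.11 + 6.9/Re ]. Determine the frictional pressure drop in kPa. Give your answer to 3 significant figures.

ΔP ≈ 4.33 kPa

ṁ = 3190 kg/h = 3190/3600 = 0.8861 kg/s.
A = πD²/4 = π(0.0823)²/4 = 0.00532 m²; mean velocity V = ṁ/(ρA) = 0.8861/(1880 · 0.00532) = 0.0886 m/s.
Reynolds number Re = ρVD/μ = 1880 · 0.0886 · 0.0823 / 0.00204 = 6720.
Re > 4000 → turbulent. Relative roughness ε/D = 0.00361/0.0823 = 0.0439. Haaland: 1/√f = -1.8 log₁₀[(0.0439/3.7)^1.11 + 6.9/6720] = -1.8 log₁₀[0.00728 + 0.00103] = 3.745, so f = 0.07129.
Darcy-Weisbach: ΔP = f(L/D)(ρV²/2) = 0.07129·(678/0.0823)·(1880·0.0886²/2) = 0.07129·8238·7.379 = 4334 Pa.
ΔP = 4334 Pa = 4.33 kPa.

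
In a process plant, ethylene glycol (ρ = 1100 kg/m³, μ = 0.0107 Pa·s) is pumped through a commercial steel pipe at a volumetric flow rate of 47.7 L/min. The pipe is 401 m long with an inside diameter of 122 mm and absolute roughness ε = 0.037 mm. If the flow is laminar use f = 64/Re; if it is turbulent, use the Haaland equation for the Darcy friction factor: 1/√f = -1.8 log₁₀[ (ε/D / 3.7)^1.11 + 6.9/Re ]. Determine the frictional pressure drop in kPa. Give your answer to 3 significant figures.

ΔP ≈ 0.627 kPa

Q = 47.7 L/min = 47.7/60000 = 0.000795 m³/s.
Cross-sectional area A = πD²/4 = π(0.122)²/4 = 0.01169 m²; mean velocity V = Q/A = 0.000795/0.01169 = 0.06801 m/s.
Reynolds number Re = ρVD/μ = 1100 · 0.06801 · 0.122 / 0.0107 = 853.
Re < 2300 → laminar flow, so f = 64/Re = 64/853 = 0.07503 (the turbulent correlation is not needed).
Darcy-Weisbach: ΔP = f(L/D)(ρV²/2) = 0.07503·(401/0.122)·(1100·0.06801²/2) = 0.07503·3287·2.544 = 627.4 Pa.
ΔP = 627.4 Pa = 0.627 kPa.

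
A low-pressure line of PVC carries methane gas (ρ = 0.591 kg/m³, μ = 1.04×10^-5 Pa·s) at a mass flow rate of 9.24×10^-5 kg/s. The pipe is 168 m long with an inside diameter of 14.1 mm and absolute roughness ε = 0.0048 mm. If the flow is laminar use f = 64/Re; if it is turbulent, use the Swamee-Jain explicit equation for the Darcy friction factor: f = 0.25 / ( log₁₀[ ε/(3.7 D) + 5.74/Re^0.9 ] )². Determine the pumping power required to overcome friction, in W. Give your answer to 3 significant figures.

A = πD²/4 = π(0.0141)²/4 = 0.0001561 m²; mean velocity V = ṁ/(ρA) = 9.24e-05/(0.591 · 0.0001561) = 1.001 m/s.
Reynolds number Re = ρVD/μ = 0.591 · 1.001 · 0.0141 / 1.04e-05 = 802.3.
Re < 2300 → laminar flow, so f = 64/Re = 64/802.3 = 0.07977 (the turbulent correlation is not needed).
Darcy-Weisbach: ΔP = f(L/D)(ρV²/2) = 0.07977·(168/0.0141)·(0.591·1.001²/2) = 0.07977·1.191e+04·0.2963 = 281.6 Pa.
Q = ṁ/ρ = 9.24e-05/0.591 = 0.0001563 m³/s.
Pumping power P = QΔP = 0.0001563·281.6 = 0.04402 W = 0.0440 W.

P ≈ 0.0440 W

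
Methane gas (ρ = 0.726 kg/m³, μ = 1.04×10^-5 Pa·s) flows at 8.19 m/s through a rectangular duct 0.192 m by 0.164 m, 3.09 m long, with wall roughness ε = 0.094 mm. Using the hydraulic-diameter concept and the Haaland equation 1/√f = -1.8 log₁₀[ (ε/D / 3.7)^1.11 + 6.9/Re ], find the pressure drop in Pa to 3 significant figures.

Hydraulic diameter D_h = 4A/P = 4·(0.192·0.164)/(2·(0.192+0.164)) = 0.126/0.712 = 0.1769 m.
Re = ρVD_h/μ = 0.726·8.19·0.1769/1.04e-05 = 1.011e+05.
ε/D_h = 9.4e-05/0.1769 = 0.000531; Haaland gives 1/√f = -1.8 log₁₀[5.43e-05+6.82e-05] = 7.041, so f = 0.02017.
ΔP = f(L/D_h)(ρV²/2) = 0.02017·3.09/0.1769·24.35 = 8.578 Pa.

ΔP ≈ 8.58 Pa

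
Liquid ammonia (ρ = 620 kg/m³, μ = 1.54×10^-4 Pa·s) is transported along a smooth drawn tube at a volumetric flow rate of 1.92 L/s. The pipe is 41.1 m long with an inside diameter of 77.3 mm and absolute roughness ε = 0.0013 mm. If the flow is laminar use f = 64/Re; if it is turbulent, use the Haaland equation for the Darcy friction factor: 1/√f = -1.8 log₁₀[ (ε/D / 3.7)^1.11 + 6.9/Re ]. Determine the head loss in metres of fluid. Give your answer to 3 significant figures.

h_f ≈ 0.0773 m

Q = 1.92 L/s = 1.92/1000 = 0.00192 m³/s.
Cross-sectional area A = πD²/4 = π(0.0773)²/4 = 0.004693 m²; mean velocity V = Q/A = 0.00192/0.004693 = 0.4091 m/s.
Reynolds number Re = ρVD/μ = 620 · 0.4091 · 0.0773 / 0.000154 = 1.273e+05.
Re > 4000 → turbulent. Relative roughness ε/D = 1.3e-06/0.0773 = 1.68e-05. Haaland: 1/√f = -1.8 log₁₀[(1.68e-05/3.7)^1.11 + 6.9/1.273e+05] = -1.8 log₁₀[1.17e-06 + 5.42e-05] = 7.662, so f = 0.01703.
Darcy-Weisbach: ΔP = f(L/D)(ρV²/2) = 0.01703·(41.1/0.0773)·(620·0.4091²/2) = 0.01703·531.7·51.89 = 469.9 Pa.
Head loss h_f = ΔP/(ρg) = 469.9/(620·9.81) = 0.0773 m.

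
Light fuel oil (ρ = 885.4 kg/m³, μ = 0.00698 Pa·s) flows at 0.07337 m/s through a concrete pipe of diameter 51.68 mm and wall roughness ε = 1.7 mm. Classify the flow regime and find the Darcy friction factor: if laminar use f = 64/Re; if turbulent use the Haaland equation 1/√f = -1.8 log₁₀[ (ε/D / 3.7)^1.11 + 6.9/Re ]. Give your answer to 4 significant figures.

Re = ρVD/μ = 885.4·0.07337·0.05168/0.00698 = 481.
Re < 2300 → laminar, so f = 64/Re = 0.1331 (roughness is irrelevant in laminar flow).

f ≈ 0.1331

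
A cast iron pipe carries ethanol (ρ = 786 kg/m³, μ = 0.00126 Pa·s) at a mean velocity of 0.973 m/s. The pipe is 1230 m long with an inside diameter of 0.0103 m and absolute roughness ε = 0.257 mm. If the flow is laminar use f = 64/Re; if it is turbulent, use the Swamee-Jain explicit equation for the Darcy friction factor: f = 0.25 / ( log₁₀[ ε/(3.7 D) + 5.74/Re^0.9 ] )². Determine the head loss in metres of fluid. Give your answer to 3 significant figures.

Reynolds number Re = ρVD/μ = 786 · 0.973 · 0.0103 / 0.00126 = 6252.
Re > 4000 → turbulent. Relative roughness ε/D = 0.000257/0.0103 = 0.025. Swamee-Jain: f = 0.25/(log₁₀[0.025/3.7 + 5.74/6252^0.9])² = 0.25/(log₁₀[0.00674 + 0.0022])² = 0.25/(-2.048)² = 0.05958.
Darcy-Weisbach: ΔP = f(L/D)(ρV²/2) = 0.05958·(1230/0.0103)·(786·0.973²/2) = 0.05958·1.194e+05·372.1 = 2.647e+06 Pa.
Head loss h_f = ΔP/(ρg) = 2.647e+06/(786·9.81) = 343 m.

h_f ≈ 343 m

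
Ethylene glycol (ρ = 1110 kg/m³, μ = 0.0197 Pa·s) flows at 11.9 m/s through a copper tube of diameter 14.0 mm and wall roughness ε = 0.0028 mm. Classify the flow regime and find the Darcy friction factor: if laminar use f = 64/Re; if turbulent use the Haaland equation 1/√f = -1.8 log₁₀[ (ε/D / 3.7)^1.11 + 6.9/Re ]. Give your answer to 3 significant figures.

f ≈ 0.0316

Re = ρVD/μ = 1110·11.9·0.014/0.0197 = 9387.
Re > 4000 → turbulent. ε/D = 2.8e-06/0.014 = 0.0002; Haaland: 1/√f = -1.8 log₁₀[1.83e-05 + 0.000735] = 5.621, so f = 0.03165.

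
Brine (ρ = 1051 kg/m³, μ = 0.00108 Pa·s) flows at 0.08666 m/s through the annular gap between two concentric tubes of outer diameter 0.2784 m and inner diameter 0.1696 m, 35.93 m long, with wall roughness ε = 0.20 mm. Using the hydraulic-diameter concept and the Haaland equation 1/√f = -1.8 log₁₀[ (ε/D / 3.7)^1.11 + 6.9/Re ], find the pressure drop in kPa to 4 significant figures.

ΔP ≈ 0.04427 kPa

Hydraulic diameter D_h = 4A/P = D_o - D_i = 0.2784 - 0.1696 = 0.1088 m.
Re = ρVD_h/μ = 1051·0.08666·0.1088/0.00108 = 9175.
ε/D_h = 0.0002/0.1088 = 0.00184; Haaland gives 1/√f = -1.8 log₁₀[0.000215+0.000752] = 5.426, so f = 0.03396.
ΔP = f(L/D_h)(ρV²/2) = 0.03396·35.93/0.1088·3.946 = 44.27 Pa.
ΔP = 0.04427 kPa.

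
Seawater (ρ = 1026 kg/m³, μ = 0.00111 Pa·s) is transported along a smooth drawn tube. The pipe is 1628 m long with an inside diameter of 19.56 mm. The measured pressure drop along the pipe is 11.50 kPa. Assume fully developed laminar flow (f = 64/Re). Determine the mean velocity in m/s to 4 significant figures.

V ≈ 0.07609 m/s

For laminar flow, f = 64/Re with Re = ρVD/μ, so Darcy-Weisbach reduces to ΔP = 32μLV/D². Solving for V: V = ΔP·D²/(32μL) = 1.15e+04·(0.01956)²/(32·0.00111·1628) = 0.07609 m/s.
Check: Re = ρVD/μ = 1026·0.07609·0.01956/0.00111 = 1376 < 2300, so the laminar assumption holds.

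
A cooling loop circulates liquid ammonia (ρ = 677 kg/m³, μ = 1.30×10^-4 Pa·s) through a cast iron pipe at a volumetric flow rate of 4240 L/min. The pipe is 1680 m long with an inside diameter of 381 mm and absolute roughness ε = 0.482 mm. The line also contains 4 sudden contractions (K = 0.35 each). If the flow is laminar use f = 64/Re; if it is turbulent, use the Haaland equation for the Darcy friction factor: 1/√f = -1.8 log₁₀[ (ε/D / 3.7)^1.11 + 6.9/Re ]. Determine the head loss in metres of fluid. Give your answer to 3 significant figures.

h_f ≈ 1.84 m

Q = 4240 L/min = 4240/60000 = 0.07067 m³/s.
Cross-sectional area A = πD²/4 = π(0.381)²/4 = 0.114 m²; mean velocity V = Q/A = 0.07067/0.114 = 0.6198 m/s.
Reynolds number Re = ρVD/μ = 677 · 0.6198 · 0.381 / 0.00013 = 1.23e+06.
Re > 4000 → turbulent. Relative roughness ε/D = 0.000482/0.381 = 0.00127. Haaland: 1/√f = -1.8 log₁₀[(0.00127/3.7)^1.11 + 6.9/1.23e+06] = -1.8 log₁₀[0.000142 + 5.61e-06] = 6.895, so f = 0.02103.
Total minor-loss coefficient ΣK = 4·0.35 = 1.4.
ΔP = [f·L/D + ΣK]·(ρV²/2) = [0.02103·1680/0.381 + 1.4]·(677·0.6198²/2) = [92.75 + 1.4]·130 = 1.224e+04 Pa.
Head loss h_f = ΔP/(ρg) = 1.224e+04/(677·9.81) = 1.84 m.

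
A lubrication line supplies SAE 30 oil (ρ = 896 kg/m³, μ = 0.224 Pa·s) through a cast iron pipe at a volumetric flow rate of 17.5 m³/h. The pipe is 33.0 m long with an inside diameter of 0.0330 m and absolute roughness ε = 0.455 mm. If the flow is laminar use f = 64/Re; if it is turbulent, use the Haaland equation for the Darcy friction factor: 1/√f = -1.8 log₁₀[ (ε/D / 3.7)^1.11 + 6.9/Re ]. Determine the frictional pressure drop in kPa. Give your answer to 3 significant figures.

Q = 17.5 m³/h = 17.5/3600 = 0.004861 m³/s.
Cross-sectional area A = πD²/4 = π(0.033)²/4 = 0.0008553 m²; mean velocity V = Q/A = 0.004861/0.0008553 = 5.684 m/s.
Reynolds number Re = ρVD/μ = 896 · 5.684 · 0.033 / 0.224 = 750.2.
Re < 2300 → laminar flow, so f = 64/Re = 64/750.2 = 0.08531 (the turbulent correlation is not needed).
Darcy-Weisbach: ΔP = f(L/D)(ρV²/2) = 0.08531·(33/0.033)·(896·5.684²/2) = 0.08531·1000·1.447e+04 = 1.235e+06 Pa.
ΔP = 1.235e+06 Pa = 1230 kPa.

ΔP ≈ 1230 kPa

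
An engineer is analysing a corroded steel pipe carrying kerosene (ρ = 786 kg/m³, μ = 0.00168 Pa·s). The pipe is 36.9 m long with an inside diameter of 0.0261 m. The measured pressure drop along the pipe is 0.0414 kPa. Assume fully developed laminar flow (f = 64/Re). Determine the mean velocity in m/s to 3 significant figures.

V ≈ 0.0142 m/s

For laminar flow, f = 64/Re with Re = ρVD/μ, so Darcy-Weisbach reduces to ΔP = 32μLV/D². Solving for V: V = ΔP·D²/(32μL) = 41.4·(0.0261)²/(32·0.00168·36.9) = 0.01422 m/s.
Check: Re = ρVD/μ = 786·0.01422·0.0261/0.00168 = 173.6 < 2300, so the laminar assumption holds.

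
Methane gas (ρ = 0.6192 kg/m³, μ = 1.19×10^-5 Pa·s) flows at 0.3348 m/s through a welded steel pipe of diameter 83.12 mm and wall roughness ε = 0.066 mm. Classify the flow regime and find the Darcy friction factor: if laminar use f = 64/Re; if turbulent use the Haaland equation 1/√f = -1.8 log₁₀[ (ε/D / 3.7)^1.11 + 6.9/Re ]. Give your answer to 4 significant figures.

Re = ρVD/μ = 0.6192·0.3348·0.08312/1.19e-05 = 1448.
Re < 2300 → laminar, so f = 64/Re = 0.0442 (roughness is irrelevant in laminar flow).

f ≈ 0.04420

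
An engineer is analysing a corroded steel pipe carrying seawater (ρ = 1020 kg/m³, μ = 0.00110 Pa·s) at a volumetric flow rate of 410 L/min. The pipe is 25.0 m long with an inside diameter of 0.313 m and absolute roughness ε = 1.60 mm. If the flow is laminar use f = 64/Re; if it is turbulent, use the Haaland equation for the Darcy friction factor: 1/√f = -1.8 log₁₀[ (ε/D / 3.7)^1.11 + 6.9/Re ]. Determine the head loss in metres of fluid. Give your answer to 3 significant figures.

Q = 410 L/min = 410/60000 = 0.006833 m³/s.
Cross-sectional area A = πD²/4 = π(0.313)²/4 = 0.07694 m²; mean velocity V = Q/A = 0.006833/0.07694 = 0.08881 m/s.
Reynolds number Re = ρVD/μ = 1020 · 0.08881 · 0.313 / 0.0011 = 2.578e+04.
Re > 4000 → turbulent. Relative roughness ε/D = 0.0016/0.313 = 0.00511. Haaland: 1/√f = -1.8 log₁₀[(0.00511/3.7)^1.11 + 6.9/2.578e+04] = -1.8 log₁₀[0.00067 + 0.000268] = 5.451, so f = 0.03366.
Darcy-Weisbach: ΔP = f(L/D)(ρV²/2) = 0.03366·(25/0.313)·(1020·0.08881²/2) = 0.03366·79.87·4.022 = 10.81 Pa.
Head loss h_f = ΔP/(ρg) = 10.81/(1020·9.81) = 0.00108 m.

h_f ≈ 0.00108 m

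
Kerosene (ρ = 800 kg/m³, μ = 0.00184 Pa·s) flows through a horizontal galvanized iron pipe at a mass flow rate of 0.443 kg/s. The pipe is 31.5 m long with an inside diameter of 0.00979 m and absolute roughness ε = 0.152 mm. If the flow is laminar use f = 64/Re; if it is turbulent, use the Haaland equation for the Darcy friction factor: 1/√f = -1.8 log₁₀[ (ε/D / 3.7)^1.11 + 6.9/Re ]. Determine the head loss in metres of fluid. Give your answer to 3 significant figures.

h_f ≈ 406 m

A = πD²/4 = π(0.00979)²/4 = 7.528e-05 m²; mean velocity V = ṁ/(ρA) = 0.443/(800 · 7.528e-05) = 7.356 m/s.
Reynolds number Re = ρVD/μ = 800 · 7.356 · 0.00979 / 0.00184 = 3.131e+04.
Re > 4000 → turbulent. Relative roughness ε/D = 0.000152/0.00979 = 0.0155. Haaland: 1/√f = -1.8 log₁₀[(0.0155/3.7)^1.11 + 6.9/3.131e+04] = -1.8 log₁₀[0.0023 + 0.00022] = 4.678, so f = 0.0457.
Darcy-Weisbach: ΔP = f(L/D)(ρV²/2) = 0.0457·(31.5/0.00979)·(800·7.356²/2) = 0.0457·3218·2.165e+04 = 3.183e+06 Pa.
Head loss h_f = ΔP/(ρg) = 3.183e+06/(800·9.81) = 406 m.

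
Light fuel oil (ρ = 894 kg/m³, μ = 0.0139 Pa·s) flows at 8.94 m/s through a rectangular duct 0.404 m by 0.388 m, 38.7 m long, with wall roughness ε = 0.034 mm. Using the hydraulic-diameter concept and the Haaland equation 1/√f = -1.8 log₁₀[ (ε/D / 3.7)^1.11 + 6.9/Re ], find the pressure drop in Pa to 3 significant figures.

Hydraulic diameter D_h = 4A/P = 4·(0.404·0.388)/(2·(0.404+0.388)) = 0.627/1.584 = 0.3958 m.
Re = ρVD_h/μ = 894·8.94·0.3958/0.0139 = 2.276e+05.
ε/D_h = 3.4e-05/0.3958 = 8.59e-05; Haaland gives 1/√f = -1.8 log₁₀[7.18e-06+3.03e-05] = 7.967, so f = 0.01576.
ΔP = f(L/D_h)(ρV²/2) = 0.01576·38.7/0.3958·3.573e+04 = 5.503e+04 Pa.

ΔP ≈ 55000 Pa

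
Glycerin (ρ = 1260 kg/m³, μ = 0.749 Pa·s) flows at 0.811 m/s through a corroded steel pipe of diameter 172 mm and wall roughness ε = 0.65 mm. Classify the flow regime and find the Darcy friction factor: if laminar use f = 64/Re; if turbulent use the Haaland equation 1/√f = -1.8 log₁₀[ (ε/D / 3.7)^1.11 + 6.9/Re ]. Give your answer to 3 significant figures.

f ≈ 0.273

Re = ρVD/μ = 1260·0.811·0.172/0.749 = 234.7.
Re < 2300 → laminar, so f = 64/Re = 0.2727 (roughness is irrelevant in laminar flow).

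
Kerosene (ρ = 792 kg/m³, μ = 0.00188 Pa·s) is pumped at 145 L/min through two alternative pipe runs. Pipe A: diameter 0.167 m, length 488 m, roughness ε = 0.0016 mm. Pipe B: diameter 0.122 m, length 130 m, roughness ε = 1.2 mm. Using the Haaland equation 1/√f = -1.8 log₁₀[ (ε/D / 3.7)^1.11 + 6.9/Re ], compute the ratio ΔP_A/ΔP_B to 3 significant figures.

ΔP_A/ΔP_B ≈ 0.608

Pipe A: V = Q/A = 0.002417/0.0219 = 0.1103 m/s; Re = 7762; ε/D = 9.58e-06; Haaland → f = 0.03316; ΔP_A = f(L/D)(ρV²/2) = 467.1 Pa.
Pipe B: V = Q/A = 0.002417/0.01169 = 0.2067 m/s; Re = 1.063e+04; ε/D = 0.00984; Haaland → f = 0.0426; ΔP_B = f(L/D)(ρV²/2) = 768.3 Pa.
ΔP_A/ΔP_B = 467.1/768.3 = 0.608.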